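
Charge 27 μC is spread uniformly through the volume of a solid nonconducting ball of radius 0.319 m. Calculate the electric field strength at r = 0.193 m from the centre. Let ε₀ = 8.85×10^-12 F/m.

Take a concentric spherical Gaussian surface of radius r = 0.193 m (r < R).
Only the charge within r is enclosed: Q_enc = Q·(r/R)³ = (27 μC)·(0.193 m/0.319 m)³ = 5.979×10^-6 C.
Since E is radial and uniform over the Gaussian sphere, Φ = E·4πr² = Q_enc/ε₀.
E = |Q_enc|/(4πε₀r²) = (5.979×10^-6)/(4π·8.85×10^-12·(0.193)²) = 1.44e6 N/C.

1.44×10^6 N/C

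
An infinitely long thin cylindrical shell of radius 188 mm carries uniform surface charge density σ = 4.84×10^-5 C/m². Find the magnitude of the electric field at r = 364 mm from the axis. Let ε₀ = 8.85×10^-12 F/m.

Coaxial Gaussian cylinder, radius r = 364 mm, length L (r > 188 mm).
The whole shell is enclosed: λ_enc = σ·2πR = (4.84×10^-5)·2π·(0.188) = 5.717×10^-5 C/m.
Since E is radial and uniform over the curved surface, Φ = E·2πrL = Q_enc/ε₀ = λ_enc L/ε₀.
E = |λ_enc|/(2πε₀r) = (5.717×10^-5)/(2π·8.85×10^-12·0.364) = 2.82e6 N/C.

E ≈ 2.82×10^6 N/C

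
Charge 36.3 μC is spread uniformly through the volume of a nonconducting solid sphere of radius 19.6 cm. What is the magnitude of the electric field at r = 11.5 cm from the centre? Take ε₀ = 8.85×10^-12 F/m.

By spherical symmetry E is radial; choose a Gaussian sphere of radius r = 11.5 cm (r < R).
Only the charge within r is enclosed: Q_enc = Q·(r/R)³ = (36.3 μC)·(11.5 cm/19.6 cm)³ = 7.332×10^-6 C.
Gauss's law: E·4πr² = Q_enc/ε₀.
E = |Q_enc|/(4πε₀r²) = (7.332×10^-6)/(4π·8.85×10^-12·(0.115)²) = 4.99×10^6 N/C.

4.99×10^6 V/m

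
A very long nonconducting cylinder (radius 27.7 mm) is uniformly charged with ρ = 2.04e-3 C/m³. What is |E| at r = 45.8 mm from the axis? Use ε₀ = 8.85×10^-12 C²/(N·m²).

Take a coaxial cylindrical Gaussian surface of radius r = 45.8 mm and length L (r > 27.7 mm, full cross-section enclosed).
λ_enc = ρ·πR² = (2.04×10^-3)π(0.0277)² = 4.917×10^-6 C/m.
Gauss's law: E·2πrL = λ_enc L/ε₀.
E = |λ_enc|/(2πε₀r) = (4.917e-6)/(2π·8.85×10^-12·0.0458) = 1.93×10^6 N/C.

|E| ≈ 1.93×10^6 N/C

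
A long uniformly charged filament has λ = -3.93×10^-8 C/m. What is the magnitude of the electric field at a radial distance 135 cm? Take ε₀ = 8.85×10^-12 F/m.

|E| ≈ 524 V/m

Choose a coaxial cylinder of radius r = 135 cm (arbitrary length L) as the Gaussian surface.
Q_enc = λL, so λ_enc = -3.93×10^-8 C/m.
Applying ∮E·dA = Q_enc/ε₀ with the end caps contributing no flux:
E = |λ_enc|/(2πε₀r) = (3.93×10^-8)/(2π·8.85×10^-12·1.35) = 524 N/C.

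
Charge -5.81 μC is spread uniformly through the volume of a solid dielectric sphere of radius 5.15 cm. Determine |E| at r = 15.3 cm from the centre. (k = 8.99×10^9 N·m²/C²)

E ≈ 2.23×10^6 N/C

Take a concentric spherical Gaussian surface of radius r = 15.3 cm (r > R, so the entire charge is enclosed).
Q_enc = -5.81 μC = -5.81×10^-6 C.
By Gauss's law, ∮E·dA = E·4πr² = Q_enc/ε₀.
E = k|Q_enc|/r² = (8.99×10^9)(5.81e-6)/(0.153)² = 2.23×10^6 N/C.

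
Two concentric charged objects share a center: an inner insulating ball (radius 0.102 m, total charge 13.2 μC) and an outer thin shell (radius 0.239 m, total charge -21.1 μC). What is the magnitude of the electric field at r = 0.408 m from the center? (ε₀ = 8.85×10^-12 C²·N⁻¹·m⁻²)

Use a concentric Gaussian sphere at r = 0.408 m (r > 0.239 m, enclosing both).
Q_enc = (13.2 μC) + (-21.1 μC) = -7.90e-6 C.
By Gauss's law, ∮E·dA = E·4πr² = Q_enc/ε₀.
E = |Q_enc|/(4πε₀r²) = (7.90×10^-6)/(4π·8.85×10^-12·(0.408)²) = 4.27×10^5 N/C.

|E| = 4.27×10^5 N/C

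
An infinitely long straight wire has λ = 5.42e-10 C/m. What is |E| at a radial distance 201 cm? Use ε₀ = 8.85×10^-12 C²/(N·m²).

Choose a coaxial cylinder of radius r = 201 cm (arbitrary length L) as the Gaussian surface.
Q_enc = λL, so λ_enc = 5.42e-10 C/m.
Applying ∮E·dA = Q_enc/ε₀ with the end caps contributing no flux:
E = |λ_enc|/(2πε₀r) = (5.42e-10)/(2π·8.85×10^-12·2.01) = 4.85 N/C.

E = 4.85 N/C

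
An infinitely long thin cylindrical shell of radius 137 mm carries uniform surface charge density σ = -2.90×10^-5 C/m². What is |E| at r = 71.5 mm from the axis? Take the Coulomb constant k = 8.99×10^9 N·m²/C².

|E| = 0 N/C

Coaxial Gaussian cylinder, radius r = 71.5 mm, length L (r < 137 mm, inside the shell).
All the surface charge lies outside this cylinder: Q_enc = 0, hence E = 0.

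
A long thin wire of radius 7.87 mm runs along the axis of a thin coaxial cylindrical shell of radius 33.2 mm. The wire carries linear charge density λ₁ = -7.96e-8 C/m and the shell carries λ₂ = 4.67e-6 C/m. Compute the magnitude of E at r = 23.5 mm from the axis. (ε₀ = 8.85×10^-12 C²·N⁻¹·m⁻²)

|E| = 6.09e4 N/C

Take a coaxial cylindrical Gaussian surface of radius r = 23.5 mm and length L (between the conductors, 7.87 mm < r < 33.2 mm).
The shell at 33.2 mm lies outside the Gaussian surface, so λ_enc = λ₁ = -7.96×10^-8 C/m.
Since E is radial and uniform over the curved surface, Φ = E·2πrL = Q_enc/ε₀ = λ_enc L/ε₀.
E = |λ_enc|/(2πε₀r) = (7.96e-8)/(2π·8.85×10^-12·0.0235) = 6.09e4 N/C.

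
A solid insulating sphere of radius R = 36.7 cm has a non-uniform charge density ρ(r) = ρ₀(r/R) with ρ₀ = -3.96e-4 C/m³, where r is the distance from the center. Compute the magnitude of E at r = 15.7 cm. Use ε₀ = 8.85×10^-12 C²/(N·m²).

Take a concentric spherical Gaussian surface of radius r = 15.7 cm (r < R).
Q_enc = ∫₀^r ρ(r')·4πr'² dr' = (4πρ₀/R) ∫₀^r r'^3 dr' = 4πρ₀ r^4/(4·R) = -2.06×10^-6 C.
Gauss's law: E·4πr² = Q_enc/ε₀.
E = |Q_enc|/(4πε₀r²) = (2.06×10^-6)/(4π·8.85×10^-12·(0.157)²) = 7.51×10^5 N/C.

E ≈ 7.51×10^5 N/C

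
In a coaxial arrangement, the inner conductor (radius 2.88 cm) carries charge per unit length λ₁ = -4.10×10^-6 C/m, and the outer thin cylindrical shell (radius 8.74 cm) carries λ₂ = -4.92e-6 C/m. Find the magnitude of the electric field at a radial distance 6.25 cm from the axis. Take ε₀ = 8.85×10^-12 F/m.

1.18×10^6 N/C

Coaxial Gaussian cylinder, radius r = 6.25 cm, length L (between the conductors, 2.88 cm < r < 8.74 cm).
Only the inner wire is enclosed; the outer shell contributes nothing inside itself. λ_enc = λ₁ = -4.10×10^-6 C/m.
By Gauss's law (flux through the curved wall only), E·2πrL = λ_enc L/ε₀.
E = |λ_enc|/(2πε₀r) = (4.10×10^-6)/(2π·8.85×10^-12·0.0625) = 1.18e6 N/C.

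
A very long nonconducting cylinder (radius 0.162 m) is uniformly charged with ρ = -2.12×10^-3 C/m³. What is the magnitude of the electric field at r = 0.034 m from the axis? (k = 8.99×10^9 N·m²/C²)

E = 4.07×10^6 V/m

Take a coaxial cylindrical Gaussian surface of radius r = 0.034 m and length L (r < R).
Charge inside radius r per length L is ρ·πr²·L, so λ_enc = ρπr² = -7.699×10^-6 C/m.
Since E is radial and uniform over the curved surface, Φ = E·2πrL = Q_enc/ε₀ = λ_enc L/ε₀.
E = 2k|λ_enc|/r = 2(8.99×10^9)(7.699×10^-6)/(0.034) = 4.07×10^6 N/C.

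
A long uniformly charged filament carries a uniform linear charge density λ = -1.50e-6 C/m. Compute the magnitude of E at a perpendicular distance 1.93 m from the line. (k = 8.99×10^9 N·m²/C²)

|E| ≈ 1.40×10^4 V/m

By cylindrical symmetry E is radial; use a coaxial Gaussian cylinder of radius 1.93 m and length L.
Q_enc = λL, so λ_enc = -1.50×10^-6 C/m.
Gauss's law: E·2πrL = λ_enc L/ε₀.
E = 2k|λ_enc|/r = 2(8.99×10^9)(1.50e-6)/(1.93) = 1.40×10^4 N/C.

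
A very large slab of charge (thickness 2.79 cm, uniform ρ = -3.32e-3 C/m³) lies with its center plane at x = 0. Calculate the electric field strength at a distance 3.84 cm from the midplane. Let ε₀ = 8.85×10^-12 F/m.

E = 5.23×10^6 N/C

The point |x| = 3.84 cm lies outside the slab (half-thickness 0.01395 m). A symmetric pillbox spanning the full slab encloses Q_enc = ρ·d·A.
Flux = 2EA ⇒ E = |ρ|d/(2ε₀), independent of distance outside.
E = (3.32×10^-3)(0.0279)/(2·8.85×10^-12) = 5.23×10^6 N/C.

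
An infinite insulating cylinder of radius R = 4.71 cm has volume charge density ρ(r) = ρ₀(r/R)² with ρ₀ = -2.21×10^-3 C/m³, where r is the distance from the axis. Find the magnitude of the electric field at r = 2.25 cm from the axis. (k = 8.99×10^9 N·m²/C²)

By cylindrical symmetry E is radial; use a coaxial Gaussian cylinder of radius 2.25 cm and length L (r < R).
Integrating ρ over the cross-section to radius r: λ_enc = (2πρ₀/R²) ∫₀^r r'^3 dr' = 2πρ₀ r^4/(4·R²) = -4.011e-7 C/m.
By Gauss's law (flux through the curved wall only), E·2πrL = λ_enc L/ε₀.
E = 2k|λ_enc|/r = 2(8.99×10^9)(4.011×10^-7)/(0.0225) = 3.20e5 N/C.

|E| ≈ 3.20e5 N/C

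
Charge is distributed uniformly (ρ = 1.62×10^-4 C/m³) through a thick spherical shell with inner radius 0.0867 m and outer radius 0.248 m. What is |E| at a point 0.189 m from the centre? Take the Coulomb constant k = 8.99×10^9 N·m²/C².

Symmetry ⇒ E = E(r) r̂. Gaussian sphere of radius r = 0.189 m (within the shell material, 0.0867 m < r < 0.248 m).
Enclosed charge is the volume from a to r: Q_enc = (4π/3)ρ(r³ − a³) = 4.139×10^-6 C.
Gauss's law: E·4πr² = Q_enc/ε₀.
E = k|Q_enc|/r² = (8.99×10^9)(4.139×10^-6)/(0.189)² = 1.04e6 N/C.

1.04×10^6 N/C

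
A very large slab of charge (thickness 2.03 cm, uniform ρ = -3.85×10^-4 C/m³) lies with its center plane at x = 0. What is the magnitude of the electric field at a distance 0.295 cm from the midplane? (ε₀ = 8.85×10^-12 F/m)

|E| ≈ 1.28×10^5 N/C

By symmetry E is perpendicular to the slab. A Gaussian pillbox from −0.295 cm to +0.295 cm (face area A) lies entirely within the slab.
Q_enc = ρ·(2x)·A and flux = 2EA, so 2EA = 2ρxA/ε₀ ⇒ E = |ρ|x/ε₀.
E = (3.85e-4)(0.00295)/(8.85×10^-12) = 1.28×10^5 N/C.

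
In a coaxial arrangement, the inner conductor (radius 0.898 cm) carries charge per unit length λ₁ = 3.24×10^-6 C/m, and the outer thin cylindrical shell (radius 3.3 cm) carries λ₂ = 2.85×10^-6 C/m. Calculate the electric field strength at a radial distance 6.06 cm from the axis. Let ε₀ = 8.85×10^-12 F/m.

Take a coaxial cylindrical Gaussian surface of radius r = 6.06 cm and length L (r > 3.3 cm, enclosing both).
λ_enc = λ₁ + λ₂ = (3.24×10^-6) + (2.85×10^-6) = 6.09×10^-6 C/m.
Applying ∮E·dA = Q_enc/ε₀ with the end caps contributing no flux:
E = |λ_enc|/(2πε₀r) = (6.09×10^-6)/(2π·8.85×10^-12·0.0606) = 1.81×10^6 N/C.

|E| = 1.81e6 V/m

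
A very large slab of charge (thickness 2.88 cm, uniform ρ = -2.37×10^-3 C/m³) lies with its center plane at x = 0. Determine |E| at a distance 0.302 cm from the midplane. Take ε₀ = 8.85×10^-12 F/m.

By symmetry E is perpendicular to the slab. A Gaussian pillbox from −0.302 cm to +0.302 cm (face area A) lies entirely within the slab.
Q_enc = ρ·(2x)·A and flux = 2EA, so 2EA = 2ρxA/ε₀ ⇒ E = |ρ|x/ε₀.
E = (2.37e-3)(0.00302)/(8.85×10^-12) = 8.09e5 N/C.

8.09e5 N/C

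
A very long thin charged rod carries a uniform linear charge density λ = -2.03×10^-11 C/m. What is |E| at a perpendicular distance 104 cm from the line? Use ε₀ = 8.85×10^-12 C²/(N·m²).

0.351 N/C

By cylindrical symmetry E is radial; use a coaxial Gaussian cylinder of radius 104 cm and length L.
Q_enc = λL, so λ_enc = -2.03×10^-11 C/m.
Since E is radial and uniform over the curved surface, Φ = E·2πrL = Q_enc/ε₀ = λ_enc L/ε₀.
E = |λ_enc|/(2πε₀r) = (2.03×10^-11)/(2π·8.85×10^-12·1.04) = 0.351 N/C.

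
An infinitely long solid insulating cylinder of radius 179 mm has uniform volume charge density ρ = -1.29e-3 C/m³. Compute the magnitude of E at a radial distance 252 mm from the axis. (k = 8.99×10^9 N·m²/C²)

Choose a coaxial cylinder of radius r = 252 mm (arbitrary length L) as the Gaussian surface (r > 179 mm, full cross-section enclosed).
λ_enc = ρ·πR² = (-1.29e-3)π(0.179)² = -1.299×10^-4 C/m.
Applying ∮E·dA = Q_enc/ε₀ with the end caps contributing no flux:
E = 2k|λ_enc|/r = 2(8.99×10^9)(1.299×10^-4)/(0.252) = 9.26×10^6 N/C.

E = 9.26e6 N/C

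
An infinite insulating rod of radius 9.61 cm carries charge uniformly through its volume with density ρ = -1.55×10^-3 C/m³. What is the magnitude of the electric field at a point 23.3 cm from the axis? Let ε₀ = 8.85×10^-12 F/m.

Choose a coaxial cylinder of radius r = 23.3 cm (arbitrary length L) as the Gaussian surface (r > 9.61 cm, full cross-section enclosed).
λ_enc = ρ·πR² = (-1.55×10^-3)π(0.0961)² = -4.497×10^-5 C/m.
Gauss's law: E·2πrL = λ_enc L/ε₀.
E = |λ_enc|/(2πε₀r) = (4.497e-5)/(2π·8.85×10^-12·0.233) = 3.47×10^6 N/C.

|E| = 3.47×10^6 N/C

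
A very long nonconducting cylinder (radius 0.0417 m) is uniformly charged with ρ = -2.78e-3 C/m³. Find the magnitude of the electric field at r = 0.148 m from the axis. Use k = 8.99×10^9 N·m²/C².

E ≈ 1.84×10^6 V/m

Take a coaxial cylindrical Gaussian surface of radius r = 0.148 m and length L (r > 0.0417 m, full cross-section enclosed).
λ_enc = ρ·πR² = (-2.78×10^-3)π(0.0417)² = -1.519×10^-5 C/m.
Applying ∮E·dA = Q_enc/ε₀ with the end caps contributing no flux:
E = 2k|λ_enc|/r = 2(8.99×10^9)(1.519×10^-5)/(0.148) = 1.84×10^6 N/C.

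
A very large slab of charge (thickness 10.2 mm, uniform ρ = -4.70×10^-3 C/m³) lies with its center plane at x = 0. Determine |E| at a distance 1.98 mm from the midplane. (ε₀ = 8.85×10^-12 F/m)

1.05×10^6 N/C

By symmetry E is perpendicular to the slab. A Gaussian pillbox from −1.98 mm to +1.98 mm (face area A) lies entirely within the slab.
Q_enc = ρ·(2x)·A and flux = 2EA, so 2EA = 2ρxA/ε₀ ⇒ E = |ρ|x/ε₀.
E = (4.70×10^-3)(0.00198)/(8.85×10^-12) = 1.05×10^6 N/C.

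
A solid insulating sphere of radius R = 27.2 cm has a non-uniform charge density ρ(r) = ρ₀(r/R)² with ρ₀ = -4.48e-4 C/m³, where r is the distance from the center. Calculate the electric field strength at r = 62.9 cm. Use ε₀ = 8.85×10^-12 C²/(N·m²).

E ≈ 5.15×10^5 V/m

Take a concentric spherical Gaussian surface of radius r = 62.9 cm (r > R, all charge enclosed).
Q_enc = 4π ∫₀^R ρ₀(r'/R)^2 r'² dr' = 4πρ₀R³/5 = -2.266×10^-5 C.
Since E is radial and uniform over the Gaussian sphere, Φ = E·4πr² = Q_enc/ε₀.
E = |Q_enc|/(4πε₀r²) = (2.266e-5)/(4π·8.85×10^-12·(0.629)²) = 5.15×10^5 N/C.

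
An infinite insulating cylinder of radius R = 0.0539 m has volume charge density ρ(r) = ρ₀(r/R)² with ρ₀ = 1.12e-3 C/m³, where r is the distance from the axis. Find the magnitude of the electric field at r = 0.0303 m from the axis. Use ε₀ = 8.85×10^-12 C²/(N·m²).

|E| ≈ 3.03e5 V/m

Take a coaxial cylindrical Gaussian surface of radius r = 0.0303 m and length L (r < R).
λ_enc = ∫₀^r ρ(r')·2πr' dr' = (2πρ₀/R²)·r^4/4 = 5.104×10^-7 C/m.
Applying ∮E·dA = Q_enc/ε₀ with the end caps contributing no flux:
E = |λ_enc|/(2πε₀r) = (5.104e-7)/(2π·8.85×10^-12·0.0303) = 3.03e5 N/C.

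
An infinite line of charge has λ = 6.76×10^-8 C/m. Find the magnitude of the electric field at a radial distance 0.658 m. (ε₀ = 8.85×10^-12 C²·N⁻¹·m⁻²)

Coaxial Gaussian cylinder, radius r = 0.658 m, length L.
Q_enc = λL, so λ_enc = 6.76×10^-8 C/m.
Applying ∮E·dA = Q_enc/ε₀ with the end caps contributing no flux:
E = |λ_enc|/(2πε₀r) = (6.76×10^-8)/(2π·8.85×10^-12·0.658) = 1.85×10^3 N/C.

E = 1.85×10^3 V/m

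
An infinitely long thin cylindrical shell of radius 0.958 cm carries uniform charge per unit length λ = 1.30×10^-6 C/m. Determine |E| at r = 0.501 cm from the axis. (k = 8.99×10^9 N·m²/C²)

E = 0

Take a coaxial cylindrical Gaussian surface of radius r = 0.501 cm and length L (r < 0.958 cm, inside the shell).
All the surface charge lies outside this cylinder: Q_enc = 0, hence E = 0.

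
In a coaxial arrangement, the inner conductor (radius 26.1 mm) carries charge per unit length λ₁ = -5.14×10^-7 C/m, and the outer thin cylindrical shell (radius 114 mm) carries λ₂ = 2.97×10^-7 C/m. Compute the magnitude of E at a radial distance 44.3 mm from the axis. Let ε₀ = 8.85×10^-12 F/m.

By cylindrical symmetry E is radial; use a coaxial Gaussian cylinder of radius 44.3 mm and length L (between the conductors, 26.1 mm < r < 114 mm).
Only the inner wire is enclosed; the outer shell contributes nothing inside itself. λ_enc = λ₁ = -5.14×10^-7 C/m.
Applying ∮E·dA = Q_enc/ε₀ with the end caps contributing no flux:
E = |λ_enc|/(2πε₀r) = (5.14×10^-7)/(2π·8.85×10^-12·0.0443) = 2.09×10^5 N/C.

2.09×10^5 V/m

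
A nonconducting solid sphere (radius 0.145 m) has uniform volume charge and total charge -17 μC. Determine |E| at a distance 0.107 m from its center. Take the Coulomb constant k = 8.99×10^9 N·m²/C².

Symmetry ⇒ E = E(r) r̂. Gaussian sphere of radius r = 0.107 m (r < R).
For a uniform sphere the enclosed fraction is (r/R)³, so Q_enc = (-17 μC)(0.107/0.145)³ = -6.831×10^-6 C.
Gauss's law: E·4πr² = Q_enc/ε₀.
E = k|Q_enc|/r² = (8.99×10^9)(6.831×10^-6)/(0.107)² = 5.36×10^6 N/C.

E = 5.36×10^6 V/m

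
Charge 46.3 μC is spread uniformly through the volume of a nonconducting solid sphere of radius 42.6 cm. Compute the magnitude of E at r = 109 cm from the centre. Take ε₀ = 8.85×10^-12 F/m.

|E| ≈ 3.50×10^5 N/C

By spherical symmetry E is radial; choose a Gaussian sphere of radius r = 109 cm (r > R, so the entire charge is enclosed).
Q_enc = 46.3 μC = 4.63×10^-5 C.
By Gauss's law, ∮E·dA = E·4πr² = Q_enc/ε₀.
E = |Q_enc|/(4πε₀r²) = (4.63×10^-5)/(4π·8.85×10^-12·(1.09)²) = 3.50×10^5 N/C.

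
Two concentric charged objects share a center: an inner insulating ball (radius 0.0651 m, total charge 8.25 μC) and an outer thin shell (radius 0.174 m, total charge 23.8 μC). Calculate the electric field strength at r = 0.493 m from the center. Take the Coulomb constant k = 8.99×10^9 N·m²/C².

E ≈ 1.19×10^6 N/C

By spherical symmetry E is radial; choose a Gaussian sphere of radius r = 0.493 m (r > 0.174 m, enclosing both).
Q_enc = (8.25 μC) + (23.8 μC) = 3.205×10^-5 C.
Applying ∮E·dA = Q_enc/ε₀ with Φ = E(4πr²):
E = k|Q_enc|/r² = (8.99×10^9)(3.205e-5)/(0.493)² = 1.19×10^6 N/C.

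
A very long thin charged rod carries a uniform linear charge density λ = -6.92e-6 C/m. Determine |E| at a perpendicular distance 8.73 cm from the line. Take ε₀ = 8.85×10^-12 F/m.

Choose a coaxial cylinder of radius r = 8.73 cm (arbitrary length L) as the Gaussian surface.
Q_enc = λL, so λ_enc = -6.92e-6 C/m.
Gauss's law: E·2πrL = λ_enc L/ε₀.
E = |λ_enc|/(2πε₀r) = (6.92×10^-6)/(2π·8.85×10^-12·0.0873) = 1.43×10^6 N/C.

1.43e6 N/C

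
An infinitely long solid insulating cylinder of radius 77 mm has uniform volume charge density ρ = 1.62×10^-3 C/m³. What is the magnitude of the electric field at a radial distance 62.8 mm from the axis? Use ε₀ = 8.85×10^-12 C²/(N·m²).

Take a coaxial cylindrical Gaussian surface of radius r = 62.8 mm and length L (r < R).
Enclosed charge per unit length: λ_enc = ρ·πr² = (1.62e-3)π(0.0628)² = 2.007×10^-5 C/m.
Gauss's law: E·2πrL = λ_enc L/ε₀.
E = |λ_enc|/(2πε₀r) = (2.007e-5)/(2π·8.85×10^-12·0.0628) = 5.75×10^6 N/C.

|E| ≈ 5.75e6 N/C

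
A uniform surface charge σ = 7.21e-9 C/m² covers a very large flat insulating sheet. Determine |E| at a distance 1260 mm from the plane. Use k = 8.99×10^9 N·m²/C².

By planar symmetry E is perpendicular to the sheet and uniform; use a Gaussian pillbox with flat faces of area A on each side of the sheet.
Flux Φ = 2EA and Q_enc = σA, so 2EA = σA/ε₀ ⇒ E = |σ|/(2ε₀), independent of distance.
E = 2πk|σ| = 2π(8.99×10^9)(7.21×10^-9) = 407 N/C.

407 N/C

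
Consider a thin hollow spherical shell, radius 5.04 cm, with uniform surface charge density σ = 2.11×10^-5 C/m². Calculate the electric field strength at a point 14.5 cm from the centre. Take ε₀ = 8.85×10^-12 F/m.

Use a concentric Gaussian sphere at r = 14.5 cm (r > 5.04 cm).
The entire shell is enclosed: Q_enc = σ·4πR² = (2.11e-5)·4π·(0.0504)² = 6.735×10^-7 C.
By Gauss's law, ∮E·dA = E·4πr² = Q_enc/ε₀.
E = |Q_enc|/(4πε₀r²) = (6.735e-7)/(4π·8.85×10^-12·(0.145)²) = 2.88×10^5 N/C.

E = 2.88×10^5 N/C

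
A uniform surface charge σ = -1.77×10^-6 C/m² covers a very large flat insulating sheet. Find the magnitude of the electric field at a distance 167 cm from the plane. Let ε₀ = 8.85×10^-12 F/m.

|E| ≈ 1.00e5 N/C

By planar symmetry E is perpendicular to the sheet and uniform; use a Gaussian pillbox with flat faces of area A on each side of the sheet.
Flux Φ = 2EA and Q_enc = σA, so 2EA = σA/ε₀ ⇒ E = |σ|/(2ε₀), independent of distance.
E = |σ|/(2ε₀) = (1.77×10^-6)/(2·8.85×10^-12) = 1.00×10^5 N/C.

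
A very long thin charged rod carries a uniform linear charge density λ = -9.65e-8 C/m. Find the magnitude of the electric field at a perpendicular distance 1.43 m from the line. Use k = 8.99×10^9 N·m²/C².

|E| = 1.21×10^3 N/C

Coaxial Gaussian cylinder, radius r = 1.43 m, length L.
Q_enc = λL, so λ_enc = -9.65e-8 C/m.
Applying ∮E·dA = Q_enc/ε₀ with the end caps contributing no flux:
E = 2k|λ_enc|/r = 2(8.99×10^9)(9.65×10^-8)/(1.43) = 1.21×10^3 N/C.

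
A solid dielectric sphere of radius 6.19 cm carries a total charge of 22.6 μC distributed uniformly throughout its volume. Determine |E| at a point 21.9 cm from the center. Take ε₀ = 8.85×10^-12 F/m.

E ≈ 4.24e6 N/C

Use a concentric Gaussian sphere at r = 21.9 cm (r > R, so the entire charge is enclosed).
Q_enc = 22.6 μC = 2.26×10^-5 C.
Gauss's law: E·4πr² = Q_enc/ε₀.
E = |Q_enc|/(4πε₀r²) = (2.26×10^-5)/(4π·8.85×10^-12·(0.219)²) = 4.24×10^6 N/C.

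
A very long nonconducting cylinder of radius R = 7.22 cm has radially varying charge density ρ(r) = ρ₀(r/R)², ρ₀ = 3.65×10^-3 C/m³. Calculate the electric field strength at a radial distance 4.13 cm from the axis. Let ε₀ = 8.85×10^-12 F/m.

Choose a coaxial cylinder of radius r = 4.13 cm (arbitrary length L) as the Gaussian surface (r < R).
Integrating ρ over the cross-section to radius r: λ_enc = (2πρ₀/R²) ∫₀^r r'^3 dr' = 2πρ₀ r^4/(4·R²) = 3.20×10^-6 C/m.
Applying ∮E·dA = Q_enc/ε₀ with the end caps contributing no flux:
E = |λ_enc|/(2πε₀r) = (3.20×10^-6)/(2π·8.85×10^-12·0.0413) = 1.39e6 N/C.

E = 1.39×10^6 N/C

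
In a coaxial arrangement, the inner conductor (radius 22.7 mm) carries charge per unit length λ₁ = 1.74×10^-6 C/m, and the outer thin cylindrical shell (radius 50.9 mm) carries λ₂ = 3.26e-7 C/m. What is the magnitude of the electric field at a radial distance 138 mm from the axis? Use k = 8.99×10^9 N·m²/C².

|E| ≈ 2.69e5 N/C

Choose a coaxial cylinder of radius r = 138 mm (arbitrary length L) as the Gaussian surface (r > 50.9 mm, enclosing both).
λ_enc = λ₁ + λ₂ = (1.74×10^-6) + (3.26×10^-7) = 2.066×10^-6 C/m.
Gauss's law: E·2πrL = λ_enc L/ε₀.
E = 2k|λ_enc|/r = 2(8.99×10^9)(2.066e-6)/(0.138) = 2.69×10^5 N/C.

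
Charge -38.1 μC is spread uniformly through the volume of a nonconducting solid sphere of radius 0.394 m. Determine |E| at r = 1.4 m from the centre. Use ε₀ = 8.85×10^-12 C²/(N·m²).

E ≈ 1.75×10^5 N/C

Symmetry ⇒ E = E(r) r̂. Gaussian sphere of radius r = 1.4 m (r > R, so the entire charge is enclosed).
Q_enc = -38.1 μC = -3.81×10^-5 C.
Since E is radial and uniform over the Gaussian sphere, Φ = E·4πr² = Q_enc/ε₀.
E = |Q_enc|/(4πε₀r²) = (3.81e-5)/(4π·8.85×10^-12·(1.4)²) = 1.75×10^5 N/C.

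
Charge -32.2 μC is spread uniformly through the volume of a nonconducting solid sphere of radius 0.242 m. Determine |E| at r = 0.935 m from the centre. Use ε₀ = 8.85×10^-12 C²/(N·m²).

E ≈ 3.31e5 V/m

By spherical symmetry E is radial; choose a Gaussian sphere of radius r = 0.935 m (r > R, so the entire charge is enclosed).
Q_enc = -32.2 μC = -3.22×10^-5 C.
By Gauss's law, ∮E·dA = E·4πr² = Q_enc/ε₀.
E = |Q_enc|/(4πε₀r²) = (3.22×10^-5)/(4π·8.85×10^-12·(0.935)²) = 3.31×10^5 N/C.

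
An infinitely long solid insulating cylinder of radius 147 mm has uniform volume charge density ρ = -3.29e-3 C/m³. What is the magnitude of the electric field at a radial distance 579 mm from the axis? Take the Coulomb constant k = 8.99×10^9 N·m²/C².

Take a coaxial cylindrical Gaussian surface of radius r = 579 mm and length L (r > 147 mm, full cross-section enclosed).
λ_enc = ρ·πR² = (-3.29×10^-3)π(0.147)² = -2.233×10^-4 C/m.
Since E is radial and uniform over the curved surface, Φ = E·2πrL = Q_enc/ε₀ = λ_enc L/ε₀.
E = 2k|λ_enc|/r = 2(8.99×10^9)(2.233×10^-4)/(0.579) = 6.94e6 N/C.

E = 6.94×10^6 V/m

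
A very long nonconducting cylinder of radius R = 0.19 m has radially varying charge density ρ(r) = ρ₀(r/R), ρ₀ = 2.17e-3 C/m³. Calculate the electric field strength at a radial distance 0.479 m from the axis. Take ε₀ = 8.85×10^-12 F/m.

Choose a coaxial cylinder of radius r = 0.479 m (arbitrary length L) as the Gaussian surface (r > R, full charge per length enclosed).
λ_enc = 2π ∫₀^R ρ₀(r'/R)^1 r' dr' = 2πρ₀R²/3 = 1.641e-4 C/m.
Gauss's law: E·2πrL = λ_enc L/ε₀.
E = |λ_enc|/(2πε₀r) = (1.641×10^-4)/(2π·8.85×10^-12·0.479) = 6.16×10^6 N/C.

|E| ≈ 6.16×10^6 N/C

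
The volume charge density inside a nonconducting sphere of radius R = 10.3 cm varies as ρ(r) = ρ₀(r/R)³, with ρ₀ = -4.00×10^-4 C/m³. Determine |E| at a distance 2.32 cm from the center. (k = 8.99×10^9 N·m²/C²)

By spherical symmetry E is radial; choose a Gaussian sphere of radius r = 2.32 cm (r < R).
Integrate the density: Q_enc = 4π ∫₀^r ρ₀(r'/R)^3 r'² dr' = 4πρ₀ r^6/(6·R³) = -1.195e-10 C.
Applying ∮E·dA = Q_enc/ε₀ with Φ = E(4πr²):
E = k|Q_enc|/r² = (8.99×10^9)(1.195×10^-10)/(0.0232)² = 2.00e3 N/C.

E ≈ 2.00e3 N/C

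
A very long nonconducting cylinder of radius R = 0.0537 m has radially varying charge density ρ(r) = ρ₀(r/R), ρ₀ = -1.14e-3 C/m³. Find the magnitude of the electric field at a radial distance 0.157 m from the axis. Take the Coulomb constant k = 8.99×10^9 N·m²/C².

Choose a coaxial cylinder of radius r = 0.157 m (arbitrary length L) as the Gaussian surface (r > R, full charge per length enclosed).
λ_enc = 2π ∫₀^R ρ₀(r'/R)^1 r' dr' = 2πρ₀R²/3 = -6.885×10^-6 C/m.
Gauss's law: E·2πrL = λ_enc L/ε₀.
E = 2k|λ_enc|/r = 2(8.99×10^9)(6.885×10^-6)/(0.157) = 7.89×10^5 N/C.

E = 7.89×10^5 N/C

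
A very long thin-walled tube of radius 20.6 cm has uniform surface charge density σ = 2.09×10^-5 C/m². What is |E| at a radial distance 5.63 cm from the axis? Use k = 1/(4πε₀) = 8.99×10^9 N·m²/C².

By cylindrical symmetry E is radial; use a coaxial Gaussian cylinder of radius 5.63 cm and length L (r < 20.6 cm, inside the shell).
No charge is enclosed, so Gauss's law gives E·2πrL = 0 ⇒ E = 0.

|E| = 0 N/C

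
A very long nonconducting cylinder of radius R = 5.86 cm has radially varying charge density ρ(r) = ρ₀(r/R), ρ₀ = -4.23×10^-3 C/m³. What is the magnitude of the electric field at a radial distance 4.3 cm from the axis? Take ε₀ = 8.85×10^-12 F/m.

E ≈ 5.03×10^6 V/m

Coaxial Gaussian cylinder, radius r = 4.3 cm, length L (r < R).
λ_enc = ∫₀^r ρ(r')·2πr' dr' = (2πρ₀/R)·r^3/3 = -1.202e-5 C/m.
Applying ∮E·dA = Q_enc/ε₀ with the end caps contributing no flux:
E = |λ_enc|/(2πε₀r) = (1.202×10^-5)/(2π·8.85×10^-12·0.043) = 5.03×10^6 N/C.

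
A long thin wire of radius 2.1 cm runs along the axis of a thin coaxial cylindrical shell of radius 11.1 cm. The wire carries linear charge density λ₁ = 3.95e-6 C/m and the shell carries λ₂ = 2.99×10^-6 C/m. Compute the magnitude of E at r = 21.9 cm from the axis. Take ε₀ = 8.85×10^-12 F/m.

E ≈ 5.70×10^5 N/C

Coaxial Gaussian cylinder, radius r = 21.9 cm, length L (r > 11.1 cm, enclosing both).
λ_enc = λ₁ + λ₂ = (3.95e-6) + (2.99×10^-6) = 6.94×10^-6 C/m.
Since E is radial and uniform over the curved surface, Φ = E·2πrL = Q_enc/ε₀ = λ_enc L/ε₀.
E = |λ_enc|/(2πε₀r) = (6.94×10^-6)/(2π·8.85×10^-12·0.219) = 5.70×10^5 N/C.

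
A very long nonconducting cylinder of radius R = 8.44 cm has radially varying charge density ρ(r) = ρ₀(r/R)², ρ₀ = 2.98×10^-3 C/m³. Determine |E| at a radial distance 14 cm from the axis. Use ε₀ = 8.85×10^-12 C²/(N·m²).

E = 4.28×10^6 V/m

By cylindrical symmetry E is radial; use a coaxial Gaussian cylinder of radius 14 cm and length L (r > R, full charge per length enclosed).
λ_enc = 2π ∫₀^R ρ₀(r'/R)^2 r' dr' = 2πρ₀R²/4 = 3.334×10^-5 C/m.
Since E is radial and uniform over the curved surface, Φ = E·2πrL = Q_enc/ε₀ = λ_enc L/ε₀.
E = |λ_enc|/(2πε₀r) = (3.334×10^-5)/(2π·8.85×10^-12·0.14) = 4.28×10^6 N/C.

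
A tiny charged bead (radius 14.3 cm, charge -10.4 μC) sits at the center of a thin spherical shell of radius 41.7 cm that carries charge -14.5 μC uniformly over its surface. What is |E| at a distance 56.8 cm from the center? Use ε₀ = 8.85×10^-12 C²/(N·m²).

E ≈ 6.94e5 N/C

Symmetry ⇒ E = E(r) r̂. Gaussian sphere of radius r = 56.8 cm (r > 41.7 cm, enclosing both).
Q_enc = (-10.4 μC) + (-14.5 μC) = -2.49e-5 C.
Applying ∮E·dA = Q_enc/ε₀ with Φ = E(4πr²):
E = |Q_enc|/(4πε₀r²) = (2.49×10^-5)/(4π·8.85×10^-12·(0.568)²) = 6.94×10^5 N/C.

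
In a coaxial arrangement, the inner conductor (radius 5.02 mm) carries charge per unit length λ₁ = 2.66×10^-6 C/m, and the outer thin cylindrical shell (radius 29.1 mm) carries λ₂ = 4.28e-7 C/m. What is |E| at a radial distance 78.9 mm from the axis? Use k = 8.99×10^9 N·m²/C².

7.04×10^5 N/C

Take a coaxial cylindrical Gaussian surface of radius r = 78.9 mm and length L (r > 29.1 mm, enclosing both).
λ_enc = λ₁ + λ₂ = (2.66×10^-6) + (4.28×10^-7) = 3.088×10^-6 C/m.
Applying ∮E·dA = Q_enc/ε₀ with the end caps contributing no flux:
E = 2k|λ_enc|/r = 2(8.99×10^9)(3.088×10^-6)/(0.0789) = 7.04e5 N/C.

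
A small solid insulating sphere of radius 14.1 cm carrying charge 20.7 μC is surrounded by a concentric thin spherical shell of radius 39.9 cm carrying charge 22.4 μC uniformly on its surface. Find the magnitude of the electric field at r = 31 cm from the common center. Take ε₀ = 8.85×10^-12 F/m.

|E| = 1.94×10^6 N/C

Take a concentric spherical Gaussian surface of radius r = 31 cm (between the bodies, 14.1 cm < r < 39.9 cm).
The shell at 39.9 cm lies outside the Gaussian surface, so Q_enc = 20.7 μC = 2.07×10^-5 C.
Applying ∮E·dA = Q_enc/ε₀ with Φ = E(4πr²):
E = |Q_enc|/(4πε₀r²) = (2.07×10^-5)/(4π·8.85×10^-12·(0.31)²) = 1.94×10^6 N/C.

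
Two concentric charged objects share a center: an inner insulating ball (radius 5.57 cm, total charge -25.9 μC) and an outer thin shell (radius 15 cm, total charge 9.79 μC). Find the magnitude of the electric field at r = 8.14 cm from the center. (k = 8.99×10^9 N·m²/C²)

By spherical symmetry E is radial; choose a Gaussian sphere of radius r = 8.14 cm (between the bodies, 5.57 cm < r < 15 cm).
The shell at 15 cm lies outside the Gaussian surface, so Q_enc = -25.9 μC = -2.59×10^-5 C.
Gauss's law: E·4πr² = Q_enc/ε₀.
E = k|Q_enc|/r² = (8.99×10^9)(2.59e-5)/(0.0814)² = 3.51×10^7 N/C.

|E| = 3.51×10^7 N/C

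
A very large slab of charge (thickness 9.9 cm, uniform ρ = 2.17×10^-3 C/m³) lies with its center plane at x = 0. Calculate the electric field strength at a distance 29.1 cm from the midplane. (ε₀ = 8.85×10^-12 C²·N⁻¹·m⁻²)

The point |x| = 29.1 cm lies outside the slab (half-thickness 0.0495 m). A symmetric pillbox spanning the full slab encloses Q_enc = ρ·d·A.
Flux = 2EA ⇒ E = |ρ|d/(2ε₀), independent of distance outside.
E = (2.17×10^-3)(0.099)/(2·8.85×10^-12) = 1.21×10^7 N/C.

E = 1.21e7 N/C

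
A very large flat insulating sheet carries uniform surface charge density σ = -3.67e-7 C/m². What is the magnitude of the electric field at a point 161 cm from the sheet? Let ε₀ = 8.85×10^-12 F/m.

E ≈ 2.07e4 N/C

By planar symmetry E is perpendicular to the sheet and uniform; use a Gaussian pillbox with flat faces of area A on each side of the sheet.
Flux Φ = 2EA and Q_enc = σA, so 2EA = σA/ε₀ ⇒ E = |σ|/(2ε₀), independent of distance.
E = |σ|/(2ε₀) = (3.67×10^-7)/(2·8.85×10^-12) = 2.07e4 N/C.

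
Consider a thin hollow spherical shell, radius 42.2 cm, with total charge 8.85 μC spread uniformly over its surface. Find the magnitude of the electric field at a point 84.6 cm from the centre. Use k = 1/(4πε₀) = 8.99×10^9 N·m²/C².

Symmetry ⇒ E = E(r) r̂. Gaussian sphere of radius r = 84.6 cm (r > 42.2 cm).
The entire shell is enclosed: Q_enc = 8.85×10^-6 C.
Gauss's law: E·4πr² = Q_enc/ε₀.
E = k|Q_enc|/r² = (8.99×10^9)(8.85×10^-6)/(0.846)² = 1.11×10^5 N/C.

E = 1.11e5 V/m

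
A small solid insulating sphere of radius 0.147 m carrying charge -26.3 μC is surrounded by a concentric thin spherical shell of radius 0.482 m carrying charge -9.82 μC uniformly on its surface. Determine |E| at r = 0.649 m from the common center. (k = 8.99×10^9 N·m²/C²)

Use a concentric Gaussian sphere at r = 0.649 m (r > 0.482 m, enclosing both).
Q_enc = (-26.3 μC) + (-9.82 μC) = -3.612×10^-5 C.
Since E is radial and uniform over the Gaussian sphere, Φ = E·4πr² = Q_enc/ε₀.
E = k|Q_enc|/r² = (8.99×10^9)(3.612×10^-5)/(0.649)² = 7.71e5 N/C.

|E| = 7.71e5 N/C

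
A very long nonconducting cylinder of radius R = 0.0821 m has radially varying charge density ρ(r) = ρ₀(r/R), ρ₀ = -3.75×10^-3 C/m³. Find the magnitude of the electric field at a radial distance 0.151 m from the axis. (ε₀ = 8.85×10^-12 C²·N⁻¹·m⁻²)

Coaxial Gaussian cylinder, radius r = 0.151 m, length L (r > R, full charge per length enclosed).
λ_enc = 2π ∫₀^R ρ₀(r'/R)^1 r' dr' = 2πρ₀R²/3 = -5.294×10^-5 C/m.
Gauss's law: E·2πrL = λ_enc L/ε₀.
E = |λ_enc|/(2πε₀r) = (5.294×10^-5)/(2π·8.85×10^-12·0.151) = 6.30e6 N/C.

|E| = 6.30×10^6 N/C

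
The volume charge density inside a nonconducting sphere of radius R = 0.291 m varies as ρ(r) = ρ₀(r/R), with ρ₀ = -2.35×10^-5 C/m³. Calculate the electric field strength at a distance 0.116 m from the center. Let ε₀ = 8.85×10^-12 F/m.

Symmetry ⇒ E = E(r) r̂. Gaussian sphere of radius r = 0.116 m (r < R).
Integrate the density: Q_enc = 4π ∫₀^r ρ₀(r'/R)^1 r'² dr' = 4πρ₀ r^4/(4·R) = -4.594×10^-8 C.
Gauss's law: E·4πr² = Q_enc/ε₀.
E = |Q_enc|/(4πε₀r²) = (4.594e-8)/(4π·8.85×10^-12·(0.116)²) = 3.07e4 N/C.

|E| = 3.07×10^4 N/C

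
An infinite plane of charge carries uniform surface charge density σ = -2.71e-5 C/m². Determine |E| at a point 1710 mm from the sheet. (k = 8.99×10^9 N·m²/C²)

1.53e6 V/m

By planar symmetry E is perpendicular to the sheet and uniform; use a Gaussian pillbox with flat faces of area A on each side of the sheet.
Only the two end caps contribute flux: Φ = 2EA. With Q_enc = σA, Gauss's law gives E = |σ|/(2ε₀).
E = 2πk|σ| = 2π(8.99×10^9)(2.71×10^-5) = 1.53×10^6 N/C.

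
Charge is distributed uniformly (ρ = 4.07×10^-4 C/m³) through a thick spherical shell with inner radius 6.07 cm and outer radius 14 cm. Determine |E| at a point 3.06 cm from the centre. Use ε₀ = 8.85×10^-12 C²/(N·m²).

Symmetry ⇒ E = E(r) r̂. Gaussian sphere of radius r = 3.06 cm (r < 6.07 cm, inside the empty cavity).
No charge is enclosed, so by Gauss's law E·4πr² = 0 ⇒ E = 0.

E = 0 (no enclosed charge)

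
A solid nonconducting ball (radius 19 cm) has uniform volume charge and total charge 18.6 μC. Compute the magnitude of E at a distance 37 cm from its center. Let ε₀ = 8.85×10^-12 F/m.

|E| ≈ 1.22×10^6 V/m

Use a concentric Gaussian sphere at r = 37 cm (r > R, so the entire charge is enclosed).
Q_enc = 18.6 μC = 1.86×10^-5 C.
Gauss's law: E·4πr² = Q_enc/ε₀.
E = |Q_enc|/(4πε₀r²) = (1.86×10^-5)/(4π·8.85×10^-12·(0.37)²) = 1.22×10^6 N/C.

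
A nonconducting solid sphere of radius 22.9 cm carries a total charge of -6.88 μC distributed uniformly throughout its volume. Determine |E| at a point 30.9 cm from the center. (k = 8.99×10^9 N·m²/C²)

6.48×10^5 V/m

Use a concentric Gaussian sphere at r = 30.9 cm (r > R, so the entire charge is enclosed).
Q_enc = -6.88 μC = -6.88e-6 C.
Gauss's law: E·4πr² = Q_enc/ε₀.
E = k|Q_enc|/r² = (8.99×10^9)(6.88×10^-6)/(0.309)² = 6.48×10^5 N/C.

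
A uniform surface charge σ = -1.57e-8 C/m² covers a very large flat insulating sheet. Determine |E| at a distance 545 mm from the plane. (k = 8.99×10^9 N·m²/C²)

Choose a cylindrical pillbox piercing the sheet, end faces (area A) parallel to it.
Only the two end caps contribute flux: Φ = 2EA. With Q_enc = σA, Gauss's law gives E = |σ|/(2ε₀).
E = 2πk|σ| = 2π(8.99×10^9)(1.57×10^-8) = 887 N/C.

887 N/C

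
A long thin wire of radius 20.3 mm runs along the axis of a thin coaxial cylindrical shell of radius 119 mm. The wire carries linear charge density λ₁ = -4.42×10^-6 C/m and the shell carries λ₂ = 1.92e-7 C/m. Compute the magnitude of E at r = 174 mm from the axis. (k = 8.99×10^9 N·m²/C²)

By cylindrical symmetry E is radial; use a coaxial Gaussian cylinder of radius 174 mm and length L (r > 119 mm, enclosing both).
λ_enc = λ₁ + λ₂ = (-4.42×10^-6) + (1.92e-7) = -4.228×10^-6 C/m.
Gauss's law: E·2πrL = λ_enc L/ε₀.
E = 2k|λ_enc|/r = 2(8.99×10^9)(4.228×10^-6)/(0.174) = 4.37×10^5 N/C.

|E| = 4.37e5 V/m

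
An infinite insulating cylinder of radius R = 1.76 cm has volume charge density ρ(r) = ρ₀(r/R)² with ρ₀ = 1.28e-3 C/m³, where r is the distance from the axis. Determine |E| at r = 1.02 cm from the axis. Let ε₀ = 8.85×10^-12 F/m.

1.24×10^5 V/m

Coaxial Gaussian cylinder, radius r = 1.02 cm, length L (r < R).
λ_enc = ∫₀^r ρ(r')·2πr' dr' = (2πρ₀/R²)·r^4/4 = 7.026e-8 C/m.
Since E is radial and uniform over the curved surface, Φ = E·2πrL = Q_enc/ε₀ = λ_enc L/ε₀.
E = |λ_enc|/(2πε₀r) = (7.026×10^-8)/(2π·8.85×10^-12·0.0102) = 1.24×10^5 N/C.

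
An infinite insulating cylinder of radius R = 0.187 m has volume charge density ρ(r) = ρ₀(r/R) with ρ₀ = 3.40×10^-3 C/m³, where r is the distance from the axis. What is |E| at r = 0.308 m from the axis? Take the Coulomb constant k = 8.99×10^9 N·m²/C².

By cylindrical symmetry E is radial; use a coaxial Gaussian cylinder of radius 0.308 m and length L (r > R, full charge per length enclosed).
λ_enc = 2π ∫₀^R ρ₀(r'/R)^1 r' dr' = 2πρ₀R²/3 = 2.49e-4 C/m.
By Gauss's law (flux through the curved wall only), E·2πrL = λ_enc L/ε₀.
E = 2k|λ_enc|/r = 2(8.99×10^9)(2.49×10^-4)/(0.308) = 1.45e7 N/C.

|E| = 1.45×10^7 N/C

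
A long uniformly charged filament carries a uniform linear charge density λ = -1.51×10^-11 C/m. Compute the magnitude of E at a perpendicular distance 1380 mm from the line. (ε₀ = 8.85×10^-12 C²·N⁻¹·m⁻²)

0.197 V/m

Choose a coaxial cylinder of radius r = 1380 mm (arbitrary length L) as the Gaussian surface.
Q_enc = λL, so λ_enc = -1.51×10^-11 C/m.
Gauss's law: E·2πrL = λ_enc L/ε₀.
E = |λ_enc|/(2πε₀r) = (1.51×10^-11)/(2π·8.85×10^-12·1.38) = 0.197 N/C.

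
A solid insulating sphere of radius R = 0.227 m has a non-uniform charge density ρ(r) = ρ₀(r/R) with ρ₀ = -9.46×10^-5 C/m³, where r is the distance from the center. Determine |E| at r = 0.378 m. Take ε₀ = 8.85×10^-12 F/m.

E ≈ 2.19×10^5 N/C

Symmetry ⇒ E = E(r) r̂. Gaussian sphere of radius r = 0.378 m (r > R, all charge enclosed).
Q_enc = 4π ∫₀^R ρ₀(r'/R)^1 r'² dr' = 4πρ₀R³/4 = -3.476e-6 C.
Since E is radial and uniform over the Gaussian sphere, Φ = E·4πr² = Q_enc/ε₀.
E = |Q_enc|/(4πε₀r²) = (3.476e-6)/(4π·8.85×10^-12·(0.378)²) = 2.19e5 N/C.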